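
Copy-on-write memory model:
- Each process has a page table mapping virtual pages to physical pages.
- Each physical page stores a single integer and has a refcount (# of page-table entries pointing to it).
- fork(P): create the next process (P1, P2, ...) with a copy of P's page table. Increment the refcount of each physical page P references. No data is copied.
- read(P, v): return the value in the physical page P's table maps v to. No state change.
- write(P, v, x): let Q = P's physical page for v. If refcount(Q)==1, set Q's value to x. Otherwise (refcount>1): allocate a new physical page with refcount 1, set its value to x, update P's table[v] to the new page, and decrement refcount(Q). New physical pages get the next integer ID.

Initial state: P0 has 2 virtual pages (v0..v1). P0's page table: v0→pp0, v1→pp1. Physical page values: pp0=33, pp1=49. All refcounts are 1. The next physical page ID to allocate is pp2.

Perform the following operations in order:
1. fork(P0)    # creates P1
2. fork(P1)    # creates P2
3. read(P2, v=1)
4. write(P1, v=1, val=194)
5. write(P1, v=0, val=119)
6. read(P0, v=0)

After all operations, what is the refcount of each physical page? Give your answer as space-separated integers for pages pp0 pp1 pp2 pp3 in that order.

Answer: 2 2 1 1

Derivation:
Op 1: fork(P0) -> P1. 2 ppages; refcounts: pp0:2 pp1:2
Op 2: fork(P1) -> P2. 2 ppages; refcounts: pp0:3 pp1:3
Op 3: read(P2, v1) -> 49. No state change.
Op 4: write(P1, v1, 194). refcount(pp1)=3>1 -> COPY to pp2. 3 ppages; refcounts: pp0:3 pp1:2 pp2:1
Op 5: write(P1, v0, 119). refcount(pp0)=3>1 -> COPY to pp3. 4 ppages; refcounts: pp0:2 pp1:2 pp2:1 pp3:1
Op 6: read(P0, v0) -> 33. No state change.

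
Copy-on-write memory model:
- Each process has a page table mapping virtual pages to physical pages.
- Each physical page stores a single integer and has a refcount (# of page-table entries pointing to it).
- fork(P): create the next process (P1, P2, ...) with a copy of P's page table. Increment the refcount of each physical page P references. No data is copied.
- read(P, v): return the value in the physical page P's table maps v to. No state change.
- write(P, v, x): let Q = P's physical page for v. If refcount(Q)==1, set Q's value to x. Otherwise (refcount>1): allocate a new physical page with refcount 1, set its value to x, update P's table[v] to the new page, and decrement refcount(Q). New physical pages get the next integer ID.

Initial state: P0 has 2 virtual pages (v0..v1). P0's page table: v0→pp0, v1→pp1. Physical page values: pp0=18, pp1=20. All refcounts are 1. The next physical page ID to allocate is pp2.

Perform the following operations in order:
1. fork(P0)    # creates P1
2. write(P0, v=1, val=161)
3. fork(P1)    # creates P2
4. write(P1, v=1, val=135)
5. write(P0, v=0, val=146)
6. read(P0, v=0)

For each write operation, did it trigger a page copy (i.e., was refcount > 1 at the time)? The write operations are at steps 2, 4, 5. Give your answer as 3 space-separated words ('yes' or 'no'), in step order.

Op 1: fork(P0) -> P1. 2 ppages; refcounts: pp0:2 pp1:2
Op 2: write(P0, v1, 161). refcount(pp1)=2>1 -> COPY to pp2. 3 ppages; refcounts: pp0:2 pp1:1 pp2:1
Op 3: fork(P1) -> P2. 3 ppages; refcounts: pp0:3 pp1:2 pp2:1
Op 4: write(P1, v1, 135). refcount(pp1)=2>1 -> COPY to pp3. 4 ppages; refcounts: pp0:3 pp1:1 pp2:1 pp3:1
Op 5: write(P0, v0, 146). refcount(pp0)=3>1 -> COPY to pp4. 5 ppages; refcounts: pp0:2 pp1:1 pp2:1 pp3:1 pp4:1
Op 6: read(P0, v0) -> 146. No state change.

yes yes yes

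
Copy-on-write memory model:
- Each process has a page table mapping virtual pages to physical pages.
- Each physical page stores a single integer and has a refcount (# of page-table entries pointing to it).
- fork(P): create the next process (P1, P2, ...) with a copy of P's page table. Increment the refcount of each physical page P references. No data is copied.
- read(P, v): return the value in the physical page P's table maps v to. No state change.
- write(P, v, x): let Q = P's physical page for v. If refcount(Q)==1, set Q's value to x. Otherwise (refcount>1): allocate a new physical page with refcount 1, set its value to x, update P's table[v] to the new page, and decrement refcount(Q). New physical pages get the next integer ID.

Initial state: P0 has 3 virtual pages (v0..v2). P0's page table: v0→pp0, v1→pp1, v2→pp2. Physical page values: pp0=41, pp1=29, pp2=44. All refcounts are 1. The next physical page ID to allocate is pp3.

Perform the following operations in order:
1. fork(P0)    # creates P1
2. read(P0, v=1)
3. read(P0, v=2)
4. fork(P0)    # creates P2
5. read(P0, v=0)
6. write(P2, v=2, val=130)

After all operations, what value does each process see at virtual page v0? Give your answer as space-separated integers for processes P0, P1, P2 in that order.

Answer: 41 41 41

Derivation:
Op 1: fork(P0) -> P1. 3 ppages; refcounts: pp0:2 pp1:2 pp2:2
Op 2: read(P0, v1) -> 29. No state change.
Op 3: read(P0, v2) -> 44. No state change.
Op 4: fork(P0) -> P2. 3 ppages; refcounts: pp0:3 pp1:3 pp2:3
Op 5: read(P0, v0) -> 41. No state change.
Op 6: write(P2, v2, 130). refcount(pp2)=3>1 -> COPY to pp3. 4 ppages; refcounts: pp0:3 pp1:3 pp2:2 pp3:1
P0: v0 -> pp0 = 41
P1: v0 -> pp0 = 41
P2: v0 -> pp0 = 41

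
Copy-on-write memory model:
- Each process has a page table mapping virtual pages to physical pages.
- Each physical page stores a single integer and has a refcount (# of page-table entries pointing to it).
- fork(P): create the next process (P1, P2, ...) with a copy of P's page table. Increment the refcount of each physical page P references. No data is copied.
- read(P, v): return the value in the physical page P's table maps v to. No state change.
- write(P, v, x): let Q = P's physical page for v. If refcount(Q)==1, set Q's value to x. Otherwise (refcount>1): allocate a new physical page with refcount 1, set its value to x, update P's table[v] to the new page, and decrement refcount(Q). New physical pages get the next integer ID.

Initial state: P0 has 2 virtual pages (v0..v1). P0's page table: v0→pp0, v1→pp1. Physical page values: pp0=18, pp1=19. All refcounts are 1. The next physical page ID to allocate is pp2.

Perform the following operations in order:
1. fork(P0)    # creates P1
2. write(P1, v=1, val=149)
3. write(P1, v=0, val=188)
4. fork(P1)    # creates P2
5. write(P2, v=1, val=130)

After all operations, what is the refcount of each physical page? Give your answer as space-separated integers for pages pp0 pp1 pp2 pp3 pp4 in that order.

Op 1: fork(P0) -> P1. 2 ppages; refcounts: pp0:2 pp1:2
Op 2: write(P1, v1, 149). refcount(pp1)=2>1 -> COPY to pp2. 3 ppages; refcounts: pp0:2 pp1:1 pp2:1
Op 3: write(P1, v0, 188). refcount(pp0)=2>1 -> COPY to pp3. 4 ppages; refcounts: pp0:1 pp1:1 pp2:1 pp3:1
Op 4: fork(P1) -> P2. 4 ppages; refcounts: pp0:1 pp1:1 pp2:2 pp3:2
Op 5: write(P2, v1, 130). refcount(pp2)=2>1 -> COPY to pp4. 5 ppages; refcounts: pp0:1 pp1:1 pp2:1 pp3:2 pp4:1

Answer: 1 1 1 2 1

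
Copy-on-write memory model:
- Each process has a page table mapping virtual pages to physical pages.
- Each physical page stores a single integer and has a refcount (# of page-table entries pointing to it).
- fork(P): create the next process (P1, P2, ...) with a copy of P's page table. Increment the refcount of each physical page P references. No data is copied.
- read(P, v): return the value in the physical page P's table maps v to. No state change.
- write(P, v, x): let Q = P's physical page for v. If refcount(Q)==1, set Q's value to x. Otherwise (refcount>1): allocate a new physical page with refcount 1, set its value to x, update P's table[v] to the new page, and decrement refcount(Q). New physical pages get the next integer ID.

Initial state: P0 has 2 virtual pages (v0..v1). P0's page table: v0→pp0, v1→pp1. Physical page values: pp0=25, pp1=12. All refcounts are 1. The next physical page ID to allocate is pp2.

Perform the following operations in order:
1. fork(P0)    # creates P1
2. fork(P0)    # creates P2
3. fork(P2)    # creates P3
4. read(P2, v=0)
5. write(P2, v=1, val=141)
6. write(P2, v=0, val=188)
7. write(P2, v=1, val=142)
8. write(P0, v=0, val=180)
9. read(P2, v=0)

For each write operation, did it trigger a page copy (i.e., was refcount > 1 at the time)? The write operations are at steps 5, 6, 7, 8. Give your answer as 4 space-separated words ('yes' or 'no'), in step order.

Op 1: fork(P0) -> P1. 2 ppages; refcounts: pp0:2 pp1:2
Op 2: fork(P0) -> P2. 2 ppages; refcounts: pp0:3 pp1:3
Op 3: fork(P2) -> P3. 2 ppages; refcounts: pp0:4 pp1:4
Op 4: read(P2, v0) -> 25. No state change.
Op 5: write(P2, v1, 141). refcount(pp1)=4>1 -> COPY to pp2. 3 ppages; refcounts: pp0:4 pp1:3 pp2:1
Op 6: write(P2, v0, 188). refcount(pp0)=4>1 -> COPY to pp3. 4 ppages; refcounts: pp0:3 pp1:3 pp2:1 pp3:1
Op 7: write(P2, v1, 142). refcount(pp2)=1 -> write in place. 4 ppages; refcounts: pp0:3 pp1:3 pp2:1 pp3:1
Op 8: write(P0, v0, 180). refcount(pp0)=3>1 -> COPY to pp4. 5 ppages; refcounts: pp0:2 pp1:3 pp2:1 pp3:1 pp4:1
Op 9: read(P2, v0) -> 188. No state change.

yes yes no yes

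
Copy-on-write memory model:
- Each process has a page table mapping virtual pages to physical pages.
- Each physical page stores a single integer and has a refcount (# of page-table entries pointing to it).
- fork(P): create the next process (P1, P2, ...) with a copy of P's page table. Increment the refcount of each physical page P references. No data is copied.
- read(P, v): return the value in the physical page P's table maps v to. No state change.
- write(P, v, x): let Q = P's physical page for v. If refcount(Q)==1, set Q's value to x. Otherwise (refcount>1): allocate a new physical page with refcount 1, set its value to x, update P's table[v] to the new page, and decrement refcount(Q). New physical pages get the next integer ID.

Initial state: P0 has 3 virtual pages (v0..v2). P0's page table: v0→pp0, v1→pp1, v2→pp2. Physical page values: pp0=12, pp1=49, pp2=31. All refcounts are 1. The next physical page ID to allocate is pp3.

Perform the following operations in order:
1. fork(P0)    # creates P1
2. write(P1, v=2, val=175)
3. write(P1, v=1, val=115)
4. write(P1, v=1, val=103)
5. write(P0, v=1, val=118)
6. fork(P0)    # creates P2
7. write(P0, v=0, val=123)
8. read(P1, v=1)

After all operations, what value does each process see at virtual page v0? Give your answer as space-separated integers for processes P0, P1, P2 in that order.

Answer: 123 12 12

Derivation:
Op 1: fork(P0) -> P1. 3 ppages; refcounts: pp0:2 pp1:2 pp2:2
Op 2: write(P1, v2, 175). refcount(pp2)=2>1 -> COPY to pp3. 4 ppages; refcounts: pp0:2 pp1:2 pp2:1 pp3:1
Op 3: write(P1, v1, 115). refcount(pp1)=2>1 -> COPY to pp4. 5 ppages; refcounts: pp0:2 pp1:1 pp2:1 pp3:1 pp4:1
Op 4: write(P1, v1, 103). refcount(pp4)=1 -> write in place. 5 ppages; refcounts: pp0:2 pp1:1 pp2:1 pp3:1 pp4:1
Op 5: write(P0, v1, 118). refcount(pp1)=1 -> write in place. 5 ppages; refcounts: pp0:2 pp1:1 pp2:1 pp3:1 pp4:1
Op 6: fork(P0) -> P2. 5 ppages; refcounts: pp0:3 pp1:2 pp2:2 pp3:1 pp4:1
Op 7: write(P0, v0, 123). refcount(pp0)=3>1 -> COPY to pp5. 6 ppages; refcounts: pp0:2 pp1:2 pp2:2 pp3:1 pp4:1 pp5:1
Op 8: read(P1, v1) -> 103. No state change.
P0: v0 -> pp5 = 123
P1: v0 -> pp0 = 12
P2: v0 -> pp0 = 12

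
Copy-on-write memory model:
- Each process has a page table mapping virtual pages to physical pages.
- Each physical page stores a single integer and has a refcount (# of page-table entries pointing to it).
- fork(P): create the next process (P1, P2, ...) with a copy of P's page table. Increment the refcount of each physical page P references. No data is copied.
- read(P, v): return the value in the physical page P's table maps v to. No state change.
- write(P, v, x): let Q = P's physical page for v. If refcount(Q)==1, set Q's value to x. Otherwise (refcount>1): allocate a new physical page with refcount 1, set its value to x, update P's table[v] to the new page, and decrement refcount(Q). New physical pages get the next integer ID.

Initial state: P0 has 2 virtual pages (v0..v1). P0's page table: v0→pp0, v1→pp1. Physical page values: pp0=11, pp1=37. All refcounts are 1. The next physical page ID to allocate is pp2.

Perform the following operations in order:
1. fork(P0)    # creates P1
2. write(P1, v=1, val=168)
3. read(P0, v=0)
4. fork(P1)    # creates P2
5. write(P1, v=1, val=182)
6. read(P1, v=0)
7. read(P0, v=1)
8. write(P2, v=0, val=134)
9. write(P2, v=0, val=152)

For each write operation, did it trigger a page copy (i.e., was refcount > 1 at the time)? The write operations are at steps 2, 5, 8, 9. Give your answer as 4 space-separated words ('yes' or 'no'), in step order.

Op 1: fork(P0) -> P1. 2 ppages; refcounts: pp0:2 pp1:2
Op 2: write(P1, v1, 168). refcount(pp1)=2>1 -> COPY to pp2. 3 ppages; refcounts: pp0:2 pp1:1 pp2:1
Op 3: read(P0, v0) -> 11. No state change.
Op 4: fork(P1) -> P2. 3 ppages; refcounts: pp0:3 pp1:1 pp2:2
Op 5: write(P1, v1, 182). refcount(pp2)=2>1 -> COPY to pp3. 4 ppages; refcounts: pp0:3 pp1:1 pp2:1 pp3:1
Op 6: read(P1, v0) -> 11. No state change.
Op 7: read(P0, v1) -> 37. No state change.
Op 8: write(P2, v0, 134). refcount(pp0)=3>1 -> COPY to pp4. 5 ppages; refcounts: pp0:2 pp1:1 pp2:1 pp3:1 pp4:1
Op 9: write(P2, v0, 152). refcount(pp4)=1 -> write in place. 5 ppages; refcounts: pp0:2 pp1:1 pp2:1 pp3:1 pp4:1

yes yes yes no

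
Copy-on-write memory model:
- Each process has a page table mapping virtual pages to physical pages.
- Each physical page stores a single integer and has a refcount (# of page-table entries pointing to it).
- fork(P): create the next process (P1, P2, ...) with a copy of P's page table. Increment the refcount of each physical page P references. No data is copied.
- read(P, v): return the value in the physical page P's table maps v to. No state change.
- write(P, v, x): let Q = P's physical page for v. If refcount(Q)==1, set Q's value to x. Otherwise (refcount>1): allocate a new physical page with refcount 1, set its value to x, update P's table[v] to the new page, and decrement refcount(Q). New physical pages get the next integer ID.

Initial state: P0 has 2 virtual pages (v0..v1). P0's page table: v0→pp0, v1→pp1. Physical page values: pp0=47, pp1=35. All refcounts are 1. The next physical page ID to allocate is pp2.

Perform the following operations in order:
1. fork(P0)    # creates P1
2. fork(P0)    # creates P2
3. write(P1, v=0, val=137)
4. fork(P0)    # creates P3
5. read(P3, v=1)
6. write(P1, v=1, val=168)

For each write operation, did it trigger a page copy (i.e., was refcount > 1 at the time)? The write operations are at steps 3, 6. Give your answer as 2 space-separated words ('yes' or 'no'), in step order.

Op 1: fork(P0) -> P1. 2 ppages; refcounts: pp0:2 pp1:2
Op 2: fork(P0) -> P2. 2 ppages; refcounts: pp0:3 pp1:3
Op 3: write(P1, v0, 137). refcount(pp0)=3>1 -> COPY to pp2. 3 ppages; refcounts: pp0:2 pp1:3 pp2:1
Op 4: fork(P0) -> P3. 3 ppages; refcounts: pp0:3 pp1:4 pp2:1
Op 5: read(P3, v1) -> 35. No state change.
Op 6: write(P1, v1, 168). refcount(pp1)=4>1 -> COPY to pp3. 4 ppages; refcounts: pp0:3 pp1:3 pp2:1 pp3:1

yes yes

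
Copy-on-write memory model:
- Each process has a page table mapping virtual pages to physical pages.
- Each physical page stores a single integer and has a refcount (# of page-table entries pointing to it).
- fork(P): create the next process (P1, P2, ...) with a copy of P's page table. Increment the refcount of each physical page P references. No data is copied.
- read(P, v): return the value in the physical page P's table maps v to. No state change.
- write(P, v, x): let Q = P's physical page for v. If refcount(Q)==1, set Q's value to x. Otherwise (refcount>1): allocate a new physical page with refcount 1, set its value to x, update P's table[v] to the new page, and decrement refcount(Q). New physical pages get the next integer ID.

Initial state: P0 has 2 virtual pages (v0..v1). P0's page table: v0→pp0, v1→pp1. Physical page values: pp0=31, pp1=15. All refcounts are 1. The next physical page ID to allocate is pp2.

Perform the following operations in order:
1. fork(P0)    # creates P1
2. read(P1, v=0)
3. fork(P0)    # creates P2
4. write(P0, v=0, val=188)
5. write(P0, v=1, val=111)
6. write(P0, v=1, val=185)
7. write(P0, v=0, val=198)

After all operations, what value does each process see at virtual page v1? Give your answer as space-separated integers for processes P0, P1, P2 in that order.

Op 1: fork(P0) -> P1. 2 ppages; refcounts: pp0:2 pp1:2
Op 2: read(P1, v0) -> 31. No state change.
Op 3: fork(P0) -> P2. 2 ppages; refcounts: pp0:3 pp1:3
Op 4: write(P0, v0, 188). refcount(pp0)=3>1 -> COPY to pp2. 3 ppages; refcounts: pp0:2 pp1:3 pp2:1
Op 5: write(P0, v1, 111). refcount(pp1)=3>1 -> COPY to pp3. 4 ppages; refcounts: pp0:2 pp1:2 pp2:1 pp3:1
Op 6: write(P0, v1, 185). refcount(pp3)=1 -> write in place. 4 ppages; refcounts: pp0:2 pp1:2 pp2:1 pp3:1
Op 7: write(P0, v0, 198). refcount(pp2)=1 -> write in place. 4 ppages; refcounts: pp0:2 pp1:2 pp2:1 pp3:1
P0: v1 -> pp3 = 185
P1: v1 -> pp1 = 15
P2: v1 -> pp1 = 15

Answer: 185 15 15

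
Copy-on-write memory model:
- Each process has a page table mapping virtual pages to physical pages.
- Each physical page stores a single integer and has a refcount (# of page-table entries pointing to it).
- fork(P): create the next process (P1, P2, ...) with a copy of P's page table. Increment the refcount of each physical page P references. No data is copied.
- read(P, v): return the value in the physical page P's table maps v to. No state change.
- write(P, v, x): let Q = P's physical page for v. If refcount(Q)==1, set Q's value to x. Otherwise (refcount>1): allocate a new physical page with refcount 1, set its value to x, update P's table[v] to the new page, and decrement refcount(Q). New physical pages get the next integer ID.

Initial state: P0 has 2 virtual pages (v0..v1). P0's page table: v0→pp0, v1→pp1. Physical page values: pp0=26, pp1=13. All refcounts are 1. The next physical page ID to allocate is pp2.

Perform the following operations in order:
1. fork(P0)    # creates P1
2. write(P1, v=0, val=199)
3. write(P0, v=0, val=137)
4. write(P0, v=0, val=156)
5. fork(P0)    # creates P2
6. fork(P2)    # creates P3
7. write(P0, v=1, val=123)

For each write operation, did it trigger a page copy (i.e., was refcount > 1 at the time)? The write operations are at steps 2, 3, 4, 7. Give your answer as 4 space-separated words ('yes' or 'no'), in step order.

Op 1: fork(P0) -> P1. 2 ppages; refcounts: pp0:2 pp1:2
Op 2: write(P1, v0, 199). refcount(pp0)=2>1 -> COPY to pp2. 3 ppages; refcounts: pp0:1 pp1:2 pp2:1
Op 3: write(P0, v0, 137). refcount(pp0)=1 -> write in place. 3 ppages; refcounts: pp0:1 pp1:2 pp2:1
Op 4: write(P0, v0, 156). refcount(pp0)=1 -> write in place. 3 ppages; refcounts: pp0:1 pp1:2 pp2:1
Op 5: fork(P0) -> P2. 3 ppages; refcounts: pp0:2 pp1:3 pp2:1
Op 6: fork(P2) -> P3. 3 ppages; refcounts: pp0:3 pp1:4 pp2:1
Op 7: write(P0, v1, 123). refcount(pp1)=4>1 -> COPY to pp3. 4 ppages; refcounts: pp0:3 pp1:3 pp2:1 pp3:1

yes no no yes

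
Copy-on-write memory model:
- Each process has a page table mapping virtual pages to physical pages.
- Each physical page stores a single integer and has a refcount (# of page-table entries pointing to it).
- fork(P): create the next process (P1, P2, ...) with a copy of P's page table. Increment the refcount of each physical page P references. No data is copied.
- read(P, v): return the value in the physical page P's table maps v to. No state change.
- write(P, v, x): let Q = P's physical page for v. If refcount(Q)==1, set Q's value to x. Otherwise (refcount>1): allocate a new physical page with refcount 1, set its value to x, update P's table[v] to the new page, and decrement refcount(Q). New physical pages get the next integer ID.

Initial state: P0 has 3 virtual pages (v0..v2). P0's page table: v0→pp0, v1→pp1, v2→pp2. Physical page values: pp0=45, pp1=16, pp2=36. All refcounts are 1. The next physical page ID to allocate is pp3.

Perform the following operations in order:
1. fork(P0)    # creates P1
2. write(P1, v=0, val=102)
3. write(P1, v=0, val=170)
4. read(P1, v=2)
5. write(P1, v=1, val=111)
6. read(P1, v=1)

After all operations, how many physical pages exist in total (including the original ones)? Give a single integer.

Op 1: fork(P0) -> P1. 3 ppages; refcounts: pp0:2 pp1:2 pp2:2
Op 2: write(P1, v0, 102). refcount(pp0)=2>1 -> COPY to pp3. 4 ppages; refcounts: pp0:1 pp1:2 pp2:2 pp3:1
Op 3: write(P1, v0, 170). refcount(pp3)=1 -> write in place. 4 ppages; refcounts: pp0:1 pp1:2 pp2:2 pp3:1
Op 4: read(P1, v2) -> 36. No state change.
Op 5: write(P1, v1, 111). refcount(pp1)=2>1 -> COPY to pp4. 5 ppages; refcounts: pp0:1 pp1:1 pp2:2 pp3:1 pp4:1
Op 6: read(P1, v1) -> 111. No state change.

Answer: 5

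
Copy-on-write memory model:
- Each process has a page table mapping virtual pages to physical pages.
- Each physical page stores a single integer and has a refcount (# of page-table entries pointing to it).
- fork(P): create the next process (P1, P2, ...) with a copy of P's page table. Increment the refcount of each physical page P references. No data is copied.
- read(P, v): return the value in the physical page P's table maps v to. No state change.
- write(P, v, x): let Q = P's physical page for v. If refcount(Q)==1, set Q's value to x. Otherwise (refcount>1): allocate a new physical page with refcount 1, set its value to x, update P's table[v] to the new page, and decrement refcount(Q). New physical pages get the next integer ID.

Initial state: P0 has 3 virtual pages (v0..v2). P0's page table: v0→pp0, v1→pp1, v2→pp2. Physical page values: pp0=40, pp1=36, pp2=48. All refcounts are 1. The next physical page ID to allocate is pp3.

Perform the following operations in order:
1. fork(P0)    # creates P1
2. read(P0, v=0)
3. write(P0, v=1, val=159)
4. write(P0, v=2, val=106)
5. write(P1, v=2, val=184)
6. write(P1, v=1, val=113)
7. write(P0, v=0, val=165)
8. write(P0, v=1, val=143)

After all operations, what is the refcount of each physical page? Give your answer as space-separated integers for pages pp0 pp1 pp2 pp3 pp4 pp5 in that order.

Answer: 1 1 1 1 1 1

Derivation:
Op 1: fork(P0) -> P1. 3 ppages; refcounts: pp0:2 pp1:2 pp2:2
Op 2: read(P0, v0) -> 40. No state change.
Op 3: write(P0, v1, 159). refcount(pp1)=2>1 -> COPY to pp3. 4 ppages; refcounts: pp0:2 pp1:1 pp2:2 pp3:1
Op 4: write(P0, v2, 106). refcount(pp2)=2>1 -> COPY to pp4. 5 ppages; refcounts: pp0:2 pp1:1 pp2:1 pp3:1 pp4:1
Op 5: write(P1, v2, 184). refcount(pp2)=1 -> write in place. 5 ppages; refcounts: pp0:2 pp1:1 pp2:1 pp3:1 pp4:1
Op 6: write(P1, v1, 113). refcount(pp1)=1 -> write in place. 5 ppages; refcounts: pp0:2 pp1:1 pp2:1 pp3:1 pp4:1
Op 7: write(P0, v0, 165). refcount(pp0)=2>1 -> COPY to pp5. 6 ppages; refcounts: pp0:1 pp1:1 pp2:1 pp3:1 pp4:1 pp5:1
Op 8: write(P0, v1, 143). refcount(pp3)=1 -> write in place. 6 ppages; refcounts: pp0:1 pp1:1 pp2:1 pp3:1 pp4:1 pp5:1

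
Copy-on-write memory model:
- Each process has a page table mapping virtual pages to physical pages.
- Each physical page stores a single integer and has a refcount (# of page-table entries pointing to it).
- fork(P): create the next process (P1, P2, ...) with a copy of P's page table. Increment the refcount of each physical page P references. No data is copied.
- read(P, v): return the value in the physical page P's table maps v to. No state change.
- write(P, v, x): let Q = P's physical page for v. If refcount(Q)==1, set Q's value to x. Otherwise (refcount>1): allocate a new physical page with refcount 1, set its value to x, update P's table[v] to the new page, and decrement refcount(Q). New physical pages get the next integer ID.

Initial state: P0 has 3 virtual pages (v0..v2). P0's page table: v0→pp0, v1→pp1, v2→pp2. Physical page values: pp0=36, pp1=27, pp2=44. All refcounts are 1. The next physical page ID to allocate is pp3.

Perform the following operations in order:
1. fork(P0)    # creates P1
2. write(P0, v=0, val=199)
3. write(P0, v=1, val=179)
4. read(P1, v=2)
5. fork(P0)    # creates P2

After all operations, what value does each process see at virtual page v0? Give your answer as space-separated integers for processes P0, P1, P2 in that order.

Op 1: fork(P0) -> P1. 3 ppages; refcounts: pp0:2 pp1:2 pp2:2
Op 2: write(P0, v0, 199). refcount(pp0)=2>1 -> COPY to pp3. 4 ppages; refcounts: pp0:1 pp1:2 pp2:2 pp3:1
Op 3: write(P0, v1, 179). refcount(pp1)=2>1 -> COPY to pp4. 5 ppages; refcounts: pp0:1 pp1:1 pp2:2 pp3:1 pp4:1
Op 4: read(P1, v2) -> 44. No state change.
Op 5: fork(P0) -> P2. 5 ppages; refcounts: pp0:1 pp1:1 pp2:3 pp3:2 pp4:2
P0: v0 -> pp3 = 199
P1: v0 -> pp0 = 36
P2: v0 -> pp3 = 199

Answer: 199 36 199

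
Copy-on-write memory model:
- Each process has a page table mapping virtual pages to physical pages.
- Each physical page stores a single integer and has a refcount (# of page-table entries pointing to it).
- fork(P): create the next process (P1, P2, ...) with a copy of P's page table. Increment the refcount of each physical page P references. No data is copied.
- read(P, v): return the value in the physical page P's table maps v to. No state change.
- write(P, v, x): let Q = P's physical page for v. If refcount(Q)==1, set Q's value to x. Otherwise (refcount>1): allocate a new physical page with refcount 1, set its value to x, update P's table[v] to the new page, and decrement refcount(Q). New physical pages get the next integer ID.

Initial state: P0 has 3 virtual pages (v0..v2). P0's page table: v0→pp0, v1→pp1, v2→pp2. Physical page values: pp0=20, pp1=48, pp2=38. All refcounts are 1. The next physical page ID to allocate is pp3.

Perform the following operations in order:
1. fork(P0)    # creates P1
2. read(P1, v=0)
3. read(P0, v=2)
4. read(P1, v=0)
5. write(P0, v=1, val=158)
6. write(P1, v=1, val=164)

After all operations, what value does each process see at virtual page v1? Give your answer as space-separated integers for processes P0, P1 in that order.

Answer: 158 164

Derivation:
Op 1: fork(P0) -> P1. 3 ppages; refcounts: pp0:2 pp1:2 pp2:2
Op 2: read(P1, v0) -> 20. No state change.
Op 3: read(P0, v2) -> 38. No state change.
Op 4: read(P1, v0) -> 20. No state change.
Op 5: write(P0, v1, 158). refcount(pp1)=2>1 -> COPY to pp3. 4 ppages; refcounts: pp0:2 pp1:1 pp2:2 pp3:1
Op 6: write(P1, v1, 164). refcount(pp1)=1 -> write in place. 4 ppages; refcounts: pp0:2 pp1:1 pp2:2 pp3:1
P0: v1 -> pp3 = 158
P1: v1 -> pp1 = 164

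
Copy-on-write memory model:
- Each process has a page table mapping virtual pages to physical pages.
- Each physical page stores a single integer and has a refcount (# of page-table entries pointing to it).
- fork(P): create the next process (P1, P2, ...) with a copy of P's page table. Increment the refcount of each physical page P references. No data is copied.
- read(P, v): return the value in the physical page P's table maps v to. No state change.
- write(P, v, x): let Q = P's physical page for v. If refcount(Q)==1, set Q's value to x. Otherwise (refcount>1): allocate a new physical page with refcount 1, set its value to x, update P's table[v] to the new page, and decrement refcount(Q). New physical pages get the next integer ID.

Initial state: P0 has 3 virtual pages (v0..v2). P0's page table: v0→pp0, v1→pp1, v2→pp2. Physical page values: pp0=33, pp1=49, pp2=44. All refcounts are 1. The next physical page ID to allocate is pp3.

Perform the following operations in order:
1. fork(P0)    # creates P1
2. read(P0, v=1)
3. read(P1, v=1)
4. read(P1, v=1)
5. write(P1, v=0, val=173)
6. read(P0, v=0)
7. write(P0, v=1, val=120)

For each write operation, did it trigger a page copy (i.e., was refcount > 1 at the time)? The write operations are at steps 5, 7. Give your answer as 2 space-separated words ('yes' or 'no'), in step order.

Op 1: fork(P0) -> P1. 3 ppages; refcounts: pp0:2 pp1:2 pp2:2
Op 2: read(P0, v1) -> 49. No state change.
Op 3: read(P1, v1) -> 49. No state change.
Op 4: read(P1, v1) -> 49. No state change.
Op 5: write(P1, v0, 173). refcount(pp0)=2>1 -> COPY to pp3. 4 ppages; refcounts: pp0:1 pp1:2 pp2:2 pp3:1
Op 6: read(P0, v0) -> 33. No state change.
Op 7: write(P0, v1, 120). refcount(pp1)=2>1 -> COPY to pp4. 5 ppages; refcounts: pp0:1 pp1:1 pp2:2 pp3:1 pp4:1

yes yes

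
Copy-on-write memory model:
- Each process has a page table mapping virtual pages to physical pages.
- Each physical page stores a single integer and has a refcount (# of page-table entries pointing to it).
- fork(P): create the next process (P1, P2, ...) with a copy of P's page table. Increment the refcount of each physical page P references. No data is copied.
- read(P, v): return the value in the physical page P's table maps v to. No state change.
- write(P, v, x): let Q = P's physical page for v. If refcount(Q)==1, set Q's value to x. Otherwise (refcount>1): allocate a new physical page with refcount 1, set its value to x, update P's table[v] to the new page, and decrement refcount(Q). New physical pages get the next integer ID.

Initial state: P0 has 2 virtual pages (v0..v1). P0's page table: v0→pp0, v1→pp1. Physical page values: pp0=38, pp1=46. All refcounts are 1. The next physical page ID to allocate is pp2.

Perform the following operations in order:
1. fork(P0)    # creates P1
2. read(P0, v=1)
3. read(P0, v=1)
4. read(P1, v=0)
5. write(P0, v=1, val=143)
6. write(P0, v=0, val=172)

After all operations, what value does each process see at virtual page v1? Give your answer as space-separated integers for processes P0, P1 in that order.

Op 1: fork(P0) -> P1. 2 ppages; refcounts: pp0:2 pp1:2
Op 2: read(P0, v1) -> 46. No state change.
Op 3: read(P0, v1) -> 46. No state change.
Op 4: read(P1, v0) -> 38. No state change.
Op 5: write(P0, v1, 143). refcount(pp1)=2>1 -> COPY to pp2. 3 ppages; refcounts: pp0:2 pp1:1 pp2:1
Op 6: write(P0, v0, 172). refcount(pp0)=2>1 -> COPY to pp3. 4 ppages; refcounts: pp0:1 pp1:1 pp2:1 pp3:1
P0: v1 -> pp2 = 143
P1: v1 -> pp1 = 46

Answer: 143 46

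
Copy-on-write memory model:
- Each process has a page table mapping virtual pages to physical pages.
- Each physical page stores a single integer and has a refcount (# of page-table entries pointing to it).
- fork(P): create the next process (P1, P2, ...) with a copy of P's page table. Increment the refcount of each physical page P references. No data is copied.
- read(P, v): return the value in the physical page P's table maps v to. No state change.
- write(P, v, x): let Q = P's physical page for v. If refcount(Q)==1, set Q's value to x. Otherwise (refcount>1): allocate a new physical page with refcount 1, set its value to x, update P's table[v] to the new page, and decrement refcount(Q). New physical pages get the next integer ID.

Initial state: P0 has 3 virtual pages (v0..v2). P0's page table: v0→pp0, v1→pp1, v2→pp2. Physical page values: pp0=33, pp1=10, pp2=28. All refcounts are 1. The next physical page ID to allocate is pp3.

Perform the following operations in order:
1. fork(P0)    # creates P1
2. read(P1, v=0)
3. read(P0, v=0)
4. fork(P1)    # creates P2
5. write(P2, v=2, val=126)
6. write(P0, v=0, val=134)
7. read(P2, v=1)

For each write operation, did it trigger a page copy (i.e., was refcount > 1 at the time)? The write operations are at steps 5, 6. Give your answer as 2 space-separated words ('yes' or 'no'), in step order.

Op 1: fork(P0) -> P1. 3 ppages; refcounts: pp0:2 pp1:2 pp2:2
Op 2: read(P1, v0) -> 33. No state change.
Op 3: read(P0, v0) -> 33. No state change.
Op 4: fork(P1) -> P2. 3 ppages; refcounts: pp0:3 pp1:3 pp2:3
Op 5: write(P2, v2, 126). refcount(pp2)=3>1 -> COPY to pp3. 4 ppages; refcounts: pp0:3 pp1:3 pp2:2 pp3:1
Op 6: write(P0, v0, 134). refcount(pp0)=3>1 -> COPY to pp4. 5 ppages; refcounts: pp0:2 pp1:3 pp2:2 pp3:1 pp4:1
Op 7: read(P2, v1) -> 10. No state change.

yes yes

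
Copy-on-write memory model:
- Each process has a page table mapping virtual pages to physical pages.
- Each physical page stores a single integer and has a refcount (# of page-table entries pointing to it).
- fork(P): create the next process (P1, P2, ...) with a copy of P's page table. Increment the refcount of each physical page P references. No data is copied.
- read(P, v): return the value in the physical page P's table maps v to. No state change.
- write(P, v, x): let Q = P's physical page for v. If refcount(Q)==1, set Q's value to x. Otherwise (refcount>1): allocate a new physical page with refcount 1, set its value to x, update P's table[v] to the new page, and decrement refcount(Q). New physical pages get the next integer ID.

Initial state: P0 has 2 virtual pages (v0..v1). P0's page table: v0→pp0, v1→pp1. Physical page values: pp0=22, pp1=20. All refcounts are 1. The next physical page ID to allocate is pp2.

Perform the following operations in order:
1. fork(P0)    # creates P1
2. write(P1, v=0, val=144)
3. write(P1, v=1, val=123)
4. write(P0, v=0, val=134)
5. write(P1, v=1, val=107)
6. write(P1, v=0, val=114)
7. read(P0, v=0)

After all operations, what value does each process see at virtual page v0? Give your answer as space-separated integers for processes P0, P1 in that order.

Op 1: fork(P0) -> P1. 2 ppages; refcounts: pp0:2 pp1:2
Op 2: write(P1, v0, 144). refcount(pp0)=2>1 -> COPY to pp2. 3 ppages; refcounts: pp0:1 pp1:2 pp2:1
Op 3: write(P1, v1, 123). refcount(pp1)=2>1 -> COPY to pp3. 4 ppages; refcounts: pp0:1 pp1:1 pp2:1 pp3:1
Op 4: write(P0, v0, 134). refcount(pp0)=1 -> write in place. 4 ppages; refcounts: pp0:1 pp1:1 pp2:1 pp3:1
Op 5: write(P1, v1, 107). refcount(pp3)=1 -> write in place. 4 ppages; refcounts: pp0:1 pp1:1 pp2:1 pp3:1
Op 6: write(P1, v0, 114). refcount(pp2)=1 -> write in place. 4 ppages; refcounts: pp0:1 pp1:1 pp2:1 pp3:1
Op 7: read(P0, v0) -> 134. No state change.
P0: v0 -> pp0 = 134
P1: v0 -> pp2 = 114

Answer: 134 114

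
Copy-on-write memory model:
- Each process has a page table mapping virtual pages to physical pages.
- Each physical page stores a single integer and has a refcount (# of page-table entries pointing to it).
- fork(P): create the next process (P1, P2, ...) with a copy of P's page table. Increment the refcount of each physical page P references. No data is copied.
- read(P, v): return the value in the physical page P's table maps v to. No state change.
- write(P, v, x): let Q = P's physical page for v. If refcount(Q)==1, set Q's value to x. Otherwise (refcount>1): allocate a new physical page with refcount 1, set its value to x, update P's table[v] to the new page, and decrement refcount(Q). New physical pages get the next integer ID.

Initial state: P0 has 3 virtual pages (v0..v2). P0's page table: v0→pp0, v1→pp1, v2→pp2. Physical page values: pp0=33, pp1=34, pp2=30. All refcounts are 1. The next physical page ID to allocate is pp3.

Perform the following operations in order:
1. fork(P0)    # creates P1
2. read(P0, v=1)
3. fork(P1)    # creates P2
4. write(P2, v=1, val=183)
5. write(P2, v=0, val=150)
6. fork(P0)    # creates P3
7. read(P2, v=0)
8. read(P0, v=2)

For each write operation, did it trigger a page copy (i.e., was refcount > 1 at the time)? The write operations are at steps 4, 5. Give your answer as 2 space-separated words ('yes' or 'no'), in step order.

Op 1: fork(P0) -> P1. 3 ppages; refcounts: pp0:2 pp1:2 pp2:2
Op 2: read(P0, v1) -> 34. No state change.
Op 3: fork(P1) -> P2. 3 ppages; refcounts: pp0:3 pp1:3 pp2:3
Op 4: write(P2, v1, 183). refcount(pp1)=3>1 -> COPY to pp3. 4 ppages; refcounts: pp0:3 pp1:2 pp2:3 pp3:1
Op 5: write(P2, v0, 150). refcount(pp0)=3>1 -> COPY to pp4. 5 ppages; refcounts: pp0:2 pp1:2 pp2:3 pp3:1 pp4:1
Op 6: fork(P0) -> P3. 5 ppages; refcounts: pp0:3 pp1:3 pp2:4 pp3:1 pp4:1
Op 7: read(P2, v0) -> 150. No state change.
Op 8: read(P0, v2) -> 30. No state change.

yes yes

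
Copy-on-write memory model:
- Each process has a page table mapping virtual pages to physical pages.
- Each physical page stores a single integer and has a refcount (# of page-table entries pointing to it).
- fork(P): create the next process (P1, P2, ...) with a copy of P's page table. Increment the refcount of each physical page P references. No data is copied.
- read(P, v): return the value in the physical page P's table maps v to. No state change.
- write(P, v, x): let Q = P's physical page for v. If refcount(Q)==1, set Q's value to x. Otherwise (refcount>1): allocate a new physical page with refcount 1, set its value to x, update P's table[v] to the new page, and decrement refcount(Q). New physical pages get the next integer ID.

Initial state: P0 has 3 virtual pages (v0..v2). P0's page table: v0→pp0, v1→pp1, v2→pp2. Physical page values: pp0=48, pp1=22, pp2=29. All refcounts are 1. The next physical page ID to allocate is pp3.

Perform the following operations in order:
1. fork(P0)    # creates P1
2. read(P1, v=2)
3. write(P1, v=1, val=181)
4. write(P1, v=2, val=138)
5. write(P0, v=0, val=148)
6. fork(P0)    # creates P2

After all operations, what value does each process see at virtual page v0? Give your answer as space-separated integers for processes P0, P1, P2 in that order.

Answer: 148 48 148

Derivation:
Op 1: fork(P0) -> P1. 3 ppages; refcounts: pp0:2 pp1:2 pp2:2
Op 2: read(P1, v2) -> 29. No state change.
Op 3: write(P1, v1, 181). refcount(pp1)=2>1 -> COPY to pp3. 4 ppages; refcounts: pp0:2 pp1:1 pp2:2 pp3:1
Op 4: write(P1, v2, 138). refcount(pp2)=2>1 -> COPY to pp4. 5 ppages; refcounts: pp0:2 pp1:1 pp2:1 pp3:1 pp4:1
Op 5: write(P0, v0, 148). refcount(pp0)=2>1 -> COPY to pp5. 6 ppages; refcounts: pp0:1 pp1:1 pp2:1 pp3:1 pp4:1 pp5:1
Op 6: fork(P0) -> P2. 6 ppages; refcounts: pp0:1 pp1:2 pp2:2 pp3:1 pp4:1 pp5:2
P0: v0 -> pp5 = 148
P1: v0 -> pp0 = 48
P2: v0 -> pp5 = 148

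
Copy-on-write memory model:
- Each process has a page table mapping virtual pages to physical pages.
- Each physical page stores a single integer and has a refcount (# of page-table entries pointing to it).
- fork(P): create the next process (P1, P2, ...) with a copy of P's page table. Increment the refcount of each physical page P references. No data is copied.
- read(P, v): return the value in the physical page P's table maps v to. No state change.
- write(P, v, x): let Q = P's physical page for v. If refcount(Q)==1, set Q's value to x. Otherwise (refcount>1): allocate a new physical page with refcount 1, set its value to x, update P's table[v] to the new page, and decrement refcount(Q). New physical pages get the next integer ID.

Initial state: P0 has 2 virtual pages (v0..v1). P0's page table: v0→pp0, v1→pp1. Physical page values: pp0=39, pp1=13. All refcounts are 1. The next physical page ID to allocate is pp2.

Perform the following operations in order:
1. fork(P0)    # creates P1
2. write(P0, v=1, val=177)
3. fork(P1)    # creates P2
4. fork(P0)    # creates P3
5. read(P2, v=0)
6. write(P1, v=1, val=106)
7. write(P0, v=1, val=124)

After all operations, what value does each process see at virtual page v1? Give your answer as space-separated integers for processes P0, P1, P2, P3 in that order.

Op 1: fork(P0) -> P1. 2 ppages; refcounts: pp0:2 pp1:2
Op 2: write(P0, v1, 177). refcount(pp1)=2>1 -> COPY to pp2. 3 ppages; refcounts: pp0:2 pp1:1 pp2:1
Op 3: fork(P1) -> P2. 3 ppages; refcounts: pp0:3 pp1:2 pp2:1
Op 4: fork(P0) -> P3. 3 ppages; refcounts: pp0:4 pp1:2 pp2:2
Op 5: read(P2, v0) -> 39. No state change.
Op 6: write(P1, v1, 106). refcount(pp1)=2>1 -> COPY to pp3. 4 ppages; refcounts: pp0:4 pp1:1 pp2:2 pp3:1
Op 7: write(P0, v1, 124). refcount(pp2)=2>1 -> COPY to pp4. 5 ppages; refcounts: pp0:4 pp1:1 pp2:1 pp3:1 pp4:1
P0: v1 -> pp4 = 124
P1: v1 -> pp3 = 106
P2: v1 -> pp1 = 13
P3: v1 -> pp2 = 177

Answer: 124 106 13 177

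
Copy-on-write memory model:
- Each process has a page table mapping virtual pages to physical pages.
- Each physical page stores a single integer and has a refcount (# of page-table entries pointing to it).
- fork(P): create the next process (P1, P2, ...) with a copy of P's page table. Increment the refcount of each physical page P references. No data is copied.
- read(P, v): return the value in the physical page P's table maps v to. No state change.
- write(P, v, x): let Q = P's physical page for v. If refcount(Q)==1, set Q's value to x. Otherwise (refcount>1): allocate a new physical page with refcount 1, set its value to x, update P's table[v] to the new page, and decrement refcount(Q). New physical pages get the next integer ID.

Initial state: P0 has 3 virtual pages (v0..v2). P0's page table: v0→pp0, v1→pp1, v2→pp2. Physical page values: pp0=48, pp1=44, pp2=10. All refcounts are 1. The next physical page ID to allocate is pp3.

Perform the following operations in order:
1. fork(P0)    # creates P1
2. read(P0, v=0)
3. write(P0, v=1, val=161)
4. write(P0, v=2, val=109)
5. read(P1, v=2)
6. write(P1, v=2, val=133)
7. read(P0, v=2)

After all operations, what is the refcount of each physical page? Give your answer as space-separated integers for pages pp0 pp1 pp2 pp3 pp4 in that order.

Op 1: fork(P0) -> P1. 3 ppages; refcounts: pp0:2 pp1:2 pp2:2
Op 2: read(P0, v0) -> 48. No state change.
Op 3: write(P0, v1, 161). refcount(pp1)=2>1 -> COPY to pp3. 4 ppages; refcounts: pp0:2 pp1:1 pp2:2 pp3:1
Op 4: write(P0, v2, 109). refcount(pp2)=2>1 -> COPY to pp4. 5 ppages; refcounts: pp0:2 pp1:1 pp2:1 pp3:1 pp4:1
Op 5: read(P1, v2) -> 10. No state change.
Op 6: write(P1, v2, 133). refcount(pp2)=1 -> write in place. 5 ppages; refcounts: pp0:2 pp1:1 pp2:1 pp3:1 pp4:1
Op 7: read(P0, v2) -> 109. No state change.

Answer: 2 1 1 1 1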